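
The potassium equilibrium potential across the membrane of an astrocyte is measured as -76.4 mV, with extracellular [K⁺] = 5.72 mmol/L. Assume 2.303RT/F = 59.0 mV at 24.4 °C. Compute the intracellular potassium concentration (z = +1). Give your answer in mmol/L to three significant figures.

113 mmol/L

Nernst: E = (59.0/1) · log₁₀([out]/[in]), so log₁₀([out]/[in]) = -76.4 × 1 / 59.0 = -1.2949.
[out]/[in] = 10^(-1.2949) = 0.05071.
[in] = 5.72 / 0.05071 = 112.8 mmol/L.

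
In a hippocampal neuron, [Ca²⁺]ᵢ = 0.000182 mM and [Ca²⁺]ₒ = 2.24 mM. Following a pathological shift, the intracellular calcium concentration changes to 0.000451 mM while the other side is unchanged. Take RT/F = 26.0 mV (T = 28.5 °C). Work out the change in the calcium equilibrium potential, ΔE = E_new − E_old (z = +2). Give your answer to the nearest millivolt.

-12 mV

E_old = (26.0/2)·ln(2.24/0.000182) = 122.43 mV
E_new = (26.0/2)·ln(2.24/0.000451) = 110.64 mV
ΔE = 110.64 − (122.43) = -11.80 mV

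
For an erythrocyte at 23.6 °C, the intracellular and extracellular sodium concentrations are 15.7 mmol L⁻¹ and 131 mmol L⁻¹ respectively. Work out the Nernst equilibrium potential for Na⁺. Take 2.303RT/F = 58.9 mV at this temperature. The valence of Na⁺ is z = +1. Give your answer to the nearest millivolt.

54 mV

E = (58.9/z) · log₁₀([Na⁺]_out/[Na⁺]_in) with z = +1.
= (58.9/1) · log₁₀(131/15.7) = 58.90 · log₁₀(8.344)
= 58.90 · (0.9214) = 54.27 mV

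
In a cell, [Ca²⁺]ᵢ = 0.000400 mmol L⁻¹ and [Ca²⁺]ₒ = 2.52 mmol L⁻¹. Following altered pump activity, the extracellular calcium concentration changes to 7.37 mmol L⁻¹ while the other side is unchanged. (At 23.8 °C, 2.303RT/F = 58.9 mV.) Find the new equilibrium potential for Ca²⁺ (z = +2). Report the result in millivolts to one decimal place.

After the shift: [Ca²⁺]_out = 7.37, [Ca²⁺]_in = 0.000400 mmol L⁻¹.
E_new = (58.9/2)·log₁₀(7.37/0.000400) = 29.45 · (4.2654) = 125.62 mV

125.6 mV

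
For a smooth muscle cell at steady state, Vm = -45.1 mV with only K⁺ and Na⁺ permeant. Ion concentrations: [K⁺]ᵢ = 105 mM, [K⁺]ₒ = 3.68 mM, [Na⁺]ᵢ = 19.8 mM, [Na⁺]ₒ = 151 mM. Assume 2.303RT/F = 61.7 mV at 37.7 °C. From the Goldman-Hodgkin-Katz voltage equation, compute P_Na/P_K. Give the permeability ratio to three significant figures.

0.107

Let α = P_Na/P_K. GHK: Vm = 61.7·log₁₀[(Kₒ + α·Naₒ)/(Kᵢ + α·Naᵢ)].
10^(Vm/61.7) = 10^(-45.1/61.7) = 0.1858
So 0.1858·(Kᵢ + α·Naᵢ) = Kₒ + α·Naₒ → α = (0.1858·105.0 − 3.68) / (151.0 − 0.1858·19.8)
α = (19.51 − 3.68) / (151.0 − 3.679) = 15.83/147.3 = 0.1074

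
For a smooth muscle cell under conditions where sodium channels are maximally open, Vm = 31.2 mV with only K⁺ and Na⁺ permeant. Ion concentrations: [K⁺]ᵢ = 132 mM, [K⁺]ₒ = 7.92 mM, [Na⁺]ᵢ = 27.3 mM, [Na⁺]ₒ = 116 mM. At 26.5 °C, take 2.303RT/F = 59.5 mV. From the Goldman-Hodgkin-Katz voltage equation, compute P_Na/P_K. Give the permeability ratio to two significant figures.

Let α = P_Na/P_K. GHK: Vm = 59.5·log₁₀[(Kₒ + α·Naₒ)/(Kᵢ + α·Naᵢ)].
10^(Vm/59.5) = 10^(31.2/59.5) = 3.3448
So 3.3448·(Kᵢ + α·Naᵢ) = Kₒ + α·Naₒ → α = (3.3448·132.0 − 7.92) / (116.0 − 3.3448·27.3)
α = (441.5 − 7.92) / (116.0 − 91.31) = 433.6/24.69 = 17.56

18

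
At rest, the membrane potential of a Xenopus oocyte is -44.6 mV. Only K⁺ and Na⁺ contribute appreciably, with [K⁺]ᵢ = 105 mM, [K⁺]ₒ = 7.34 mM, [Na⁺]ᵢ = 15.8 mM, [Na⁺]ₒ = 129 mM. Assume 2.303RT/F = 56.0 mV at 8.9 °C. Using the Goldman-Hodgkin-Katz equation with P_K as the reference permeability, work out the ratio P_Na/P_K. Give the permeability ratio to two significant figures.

0.075

Let α = P_Na/P_K. GHK: Vm = 56.0·log₁₀[(Kₒ + α·Naₒ)/(Kᵢ + α·Naᵢ)].
10^(Vm/56.0) = 10^(-44.6/56.0) = 0.1598
So 0.1598·(Kᵢ + α·Naᵢ) = Kₒ + α·Naₒ → α = (0.1598·105.0 − 7.34) / (129.0 − 0.1598·15.8)
α = (16.78 − 7.34) / (129.0 − 2.525) = 9.439/126.5 = 0.07463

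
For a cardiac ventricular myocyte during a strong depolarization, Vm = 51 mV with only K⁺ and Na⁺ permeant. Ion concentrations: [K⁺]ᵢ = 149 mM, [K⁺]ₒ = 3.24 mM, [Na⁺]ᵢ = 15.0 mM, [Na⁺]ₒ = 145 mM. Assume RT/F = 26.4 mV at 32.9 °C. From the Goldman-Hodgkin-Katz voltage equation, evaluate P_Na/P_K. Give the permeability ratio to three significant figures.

24.7

Let α = P_Na/P_K. GHK: Vm = 26.4·ln[(Kₒ + α·Naₒ)/(Kᵢ + α·Naᵢ)].
e^(Vm/26.4) = e^(51.0/26.4) = 6.902
So 6.902·(Kᵢ + α·Naᵢ) = Kₒ + α·Naₒ → α = (6.902·149.0 − 3.24) / (145.0 − 6.902·15.0)
α = (1028 − 3.24) / (145.0 − 103.5) = 1025/41.47 = 24.72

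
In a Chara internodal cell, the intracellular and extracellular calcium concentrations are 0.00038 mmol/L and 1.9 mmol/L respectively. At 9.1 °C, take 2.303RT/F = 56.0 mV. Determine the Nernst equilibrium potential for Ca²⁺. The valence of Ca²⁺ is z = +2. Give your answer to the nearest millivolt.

E = (56.0/z) · log₁₀([Ca²⁺]_out/[Ca²⁺]_in) with z = +2.
= (56.0/2) · log₁₀(1.9/0.00038) = 28.00 · log₁₀(5000)
= 28.00 · (3.6990) = 103.57 mV

104 mV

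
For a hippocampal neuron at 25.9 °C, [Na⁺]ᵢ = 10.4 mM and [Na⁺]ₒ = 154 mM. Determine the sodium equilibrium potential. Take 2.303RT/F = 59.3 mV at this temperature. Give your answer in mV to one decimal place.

69.4 mV

E = (59.3/z) · log₁₀([Na⁺]_out/[Na⁺]_in) with z = +1.
= (59.3/1) · log₁₀(154/10.4) = 59.30 · log₁₀(14.81)
= 59.30 · (1.1705) = 69.41 mV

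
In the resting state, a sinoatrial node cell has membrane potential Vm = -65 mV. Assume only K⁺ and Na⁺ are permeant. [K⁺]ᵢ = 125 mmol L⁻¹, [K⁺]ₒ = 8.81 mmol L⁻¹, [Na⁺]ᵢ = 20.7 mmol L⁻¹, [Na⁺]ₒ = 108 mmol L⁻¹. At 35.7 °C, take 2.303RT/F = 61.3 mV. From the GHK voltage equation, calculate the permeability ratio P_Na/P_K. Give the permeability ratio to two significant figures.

Let α = P_Na/P_K. GHK: Vm = 61.3·log₁₀[(Kₒ + α·Naₒ)/(Kᵢ + α·Naᵢ)].
10^(Vm/61.3) = 10^(-65.0/61.3) = 0.087024
So 0.087024·(Kᵢ + α·Naᵢ) = Kₒ + α·Naₒ → α = (0.087024·125.0 − 8.81) / (108.0 − 0.087024·20.7)
α = (10.88 − 8.81) / (108.0 − 1.801) = 2.068/106.2 = 0.01947

0.019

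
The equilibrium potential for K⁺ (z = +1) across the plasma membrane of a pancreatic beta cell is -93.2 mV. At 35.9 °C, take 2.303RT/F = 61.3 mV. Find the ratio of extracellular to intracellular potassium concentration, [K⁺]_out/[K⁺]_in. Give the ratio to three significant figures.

0.0302

log₁₀([out]/[in]) = E·z/(61.3) = -93.2 × 1 / 61.3 = -1.5204
[out]/[in] = 10^(-1.5204) = 0.03017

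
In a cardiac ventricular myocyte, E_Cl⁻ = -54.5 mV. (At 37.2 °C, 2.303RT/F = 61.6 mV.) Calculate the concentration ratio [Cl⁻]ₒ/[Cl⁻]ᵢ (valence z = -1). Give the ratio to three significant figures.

7.67

log₁₀([out]/[in]) = E·z/(61.6) = -54.5 × -1 / 61.6 = 0.8847
[out]/[in] = 10^(0.8847) = 7.669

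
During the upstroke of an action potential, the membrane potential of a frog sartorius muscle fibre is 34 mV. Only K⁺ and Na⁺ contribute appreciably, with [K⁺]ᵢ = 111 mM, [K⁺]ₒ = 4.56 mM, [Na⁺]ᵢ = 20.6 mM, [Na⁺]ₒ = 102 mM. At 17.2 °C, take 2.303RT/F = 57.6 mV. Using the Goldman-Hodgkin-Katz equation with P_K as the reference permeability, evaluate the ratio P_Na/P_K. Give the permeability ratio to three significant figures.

19.6

Let α = P_Na/P_K. GHK: Vm = 57.6·log₁₀[(Kₒ + α·Naₒ)/(Kᵢ + α·Naᵢ)].
10^(Vm/57.6) = 10^(34.0/57.6) = 3.8929
So 3.8929·(Kᵢ + α·Naᵢ) = Kₒ + α·Naₒ → α = (3.8929·111.0 − 4.56) / (102.0 − 3.8929·20.6)
α = (432.1 − 4.56) / (102.0 − 80.19) = 427.6/21.81 = 19.61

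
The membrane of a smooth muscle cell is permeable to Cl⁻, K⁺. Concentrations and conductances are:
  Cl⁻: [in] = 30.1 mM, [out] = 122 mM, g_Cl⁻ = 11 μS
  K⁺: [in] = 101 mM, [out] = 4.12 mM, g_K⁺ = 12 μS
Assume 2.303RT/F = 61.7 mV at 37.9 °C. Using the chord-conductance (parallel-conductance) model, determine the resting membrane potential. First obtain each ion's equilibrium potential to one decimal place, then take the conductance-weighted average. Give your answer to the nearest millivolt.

E_Cl⁻ = (61.7/-1)·log₁₀(122/30.1) = -37.5 mV
E_K⁺ = (61.7/1)·log₁₀(4.12/101) = -85.7 mV
Vm = (Σ gᵢEᵢ)/(Σ gᵢ) = (11·-37.5 + 12·-85.7) / (11 + 12)
= -1440.90 / 23 = -62.65 mV

-63 mV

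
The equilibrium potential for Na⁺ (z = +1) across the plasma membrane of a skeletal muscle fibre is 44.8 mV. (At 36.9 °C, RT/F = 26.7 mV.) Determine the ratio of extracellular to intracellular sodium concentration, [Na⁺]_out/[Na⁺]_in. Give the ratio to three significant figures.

5.35

ln([out]/[in]) = E·z/(26.7) = 44.8 × 1 / 26.7 = 1.6779
[out]/[in] = e^(1.6779) = 5.354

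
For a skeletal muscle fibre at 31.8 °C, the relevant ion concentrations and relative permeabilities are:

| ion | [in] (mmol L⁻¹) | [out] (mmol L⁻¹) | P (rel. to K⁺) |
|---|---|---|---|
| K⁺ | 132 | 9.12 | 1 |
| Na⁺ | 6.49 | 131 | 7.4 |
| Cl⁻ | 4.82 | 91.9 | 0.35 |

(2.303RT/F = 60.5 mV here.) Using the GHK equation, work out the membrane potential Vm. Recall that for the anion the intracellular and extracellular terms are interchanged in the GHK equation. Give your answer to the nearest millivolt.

Vm = 60.5 · log₁₀[(Σ P·[cation]ₒ + Σ P·[anion]ᵢ) / (Σ P·[cation]ᵢ + Σ P·[anion]ₒ)]
Numerator = 1×9.12 + 7.4×131 + 0.35×4.82 = 980.2
Denominator = 1×132 + 7.4×6.49 + 0.35×91.9 = 212.2
Vm = 60.5 · log₁₀(4.6195) = 60.5 × (0.6646) = 40.21 mV

40 mV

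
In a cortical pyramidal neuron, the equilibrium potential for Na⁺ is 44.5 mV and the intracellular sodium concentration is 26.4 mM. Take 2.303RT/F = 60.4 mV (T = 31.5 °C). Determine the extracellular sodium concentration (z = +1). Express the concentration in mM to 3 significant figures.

Nernst: E = (60.4/1) · log₁₀([out]/[in]), so log₁₀([out]/[in]) = 44.5 × 1 / 60.4 = 0.7368.
[out]/[in] = 10^(0.7368) = 5.455.
[out] = 5.455 × 26.4 = 144 mM.

144 mM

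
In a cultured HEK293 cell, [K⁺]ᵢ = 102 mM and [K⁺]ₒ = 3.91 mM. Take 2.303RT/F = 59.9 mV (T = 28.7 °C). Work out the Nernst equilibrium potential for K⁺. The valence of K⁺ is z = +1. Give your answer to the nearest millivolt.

E = (59.9/z) · log₁₀([K⁺]_out/[K⁺]_in) with z = +1.
= (59.9/1) · log₁₀(3.91/102) = 59.90 · log₁₀(0.03833)
= 59.90 · (-1.4164) = -84.84 mV

-85 mV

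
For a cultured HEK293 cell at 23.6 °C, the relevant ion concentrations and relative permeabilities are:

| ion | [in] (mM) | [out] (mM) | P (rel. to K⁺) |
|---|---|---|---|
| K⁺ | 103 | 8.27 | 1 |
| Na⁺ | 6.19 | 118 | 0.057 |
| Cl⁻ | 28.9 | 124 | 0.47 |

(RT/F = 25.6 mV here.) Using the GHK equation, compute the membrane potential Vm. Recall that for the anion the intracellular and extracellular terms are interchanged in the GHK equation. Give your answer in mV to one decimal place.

-44.4 mV

Vm = 25.6 · ln[(Σ P·[cation]ₒ + Σ P·[anion]ᵢ) / (Σ P·[cation]ᵢ + Σ P·[anion]ₒ)]
Numerator = 1×8.27 + 0.057×118 + 0.47×28.9 = 28.58
Denominator = 1×103 + 0.057×6.19 + 0.47×124 = 161.6
Vm = 25.6 · ln(0.17681) = 25.6 × (-1.7327) = -44.36 mV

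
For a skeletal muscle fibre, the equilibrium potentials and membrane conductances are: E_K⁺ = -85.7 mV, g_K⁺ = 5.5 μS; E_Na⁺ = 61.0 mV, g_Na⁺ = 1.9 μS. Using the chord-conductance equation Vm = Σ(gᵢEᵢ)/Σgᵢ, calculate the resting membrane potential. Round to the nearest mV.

Σ gᵢEᵢ = 5.5·(-85.7) + 1.9·(61.0) = -355.45
Σ gᵢ = 5.5 + 1.9 = 7.4
Vm = -355.45 / 7.4 = -48.03 mV

-48 mV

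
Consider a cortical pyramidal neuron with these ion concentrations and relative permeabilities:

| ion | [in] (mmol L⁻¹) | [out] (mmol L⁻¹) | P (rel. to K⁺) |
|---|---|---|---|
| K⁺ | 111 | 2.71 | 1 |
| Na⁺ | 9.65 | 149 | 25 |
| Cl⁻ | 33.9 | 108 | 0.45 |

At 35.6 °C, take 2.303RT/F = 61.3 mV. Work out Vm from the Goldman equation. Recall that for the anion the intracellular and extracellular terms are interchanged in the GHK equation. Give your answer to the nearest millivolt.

59 mV

Vm = 61.3 · log₁₀[(Σ P·[cation]ₒ + Σ P·[anion]ᵢ) / (Σ P·[cation]ᵢ + Σ P·[anion]ₒ)]
Numerator = 1×2.71 + 25×149 + 0.45×33.9 = 3743
Denominator = 1×111 + 25×9.65 + 0.45×108 = 400.9
Vm = 61.3 · log₁₀(9.3376) = 61.3 × (0.9702) = 59.48 mV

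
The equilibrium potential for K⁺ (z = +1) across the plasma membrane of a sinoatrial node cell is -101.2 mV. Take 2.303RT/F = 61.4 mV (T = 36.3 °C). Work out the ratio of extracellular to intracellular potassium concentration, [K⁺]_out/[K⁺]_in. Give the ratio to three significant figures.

log₁₀([out]/[in]) = E·z/(61.4) = -101.2 × 1 / 61.4 = -1.6482
[out]/[in] = 10^(-1.6482) = 0.02248

0.0225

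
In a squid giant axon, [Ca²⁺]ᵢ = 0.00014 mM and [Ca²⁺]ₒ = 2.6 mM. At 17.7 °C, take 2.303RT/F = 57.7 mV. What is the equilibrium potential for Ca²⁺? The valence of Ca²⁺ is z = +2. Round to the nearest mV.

E = (57.7/z) · log₁₀([Ca²⁺]_out/[Ca²⁺]_in) with z = +2.
= (57.7/2) · log₁₀(2.6/0.00014) = 28.85 · log₁₀(1.857e+04)
= 28.85 · (4.2688) = 123.16 mV

123 mV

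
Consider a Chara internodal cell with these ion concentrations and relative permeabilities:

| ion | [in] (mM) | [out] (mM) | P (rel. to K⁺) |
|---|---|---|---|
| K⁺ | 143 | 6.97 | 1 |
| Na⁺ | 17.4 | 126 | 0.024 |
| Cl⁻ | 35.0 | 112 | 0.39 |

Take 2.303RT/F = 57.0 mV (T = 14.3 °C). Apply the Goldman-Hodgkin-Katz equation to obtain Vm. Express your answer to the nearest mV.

-51 mV

Vm = 57.0 · log₁₀[(Σ P·[cation]ₒ + Σ P·[anion]ᵢ) / (Σ P·[cation]ᵢ + Σ P·[anion]ₒ)]
Numerator = 1×6.97 + 0.024×126 + 0.39×35.0 = 23.64
Denominator = 1×143 + 0.024×17.4 + 0.39×112 = 187.1
Vm = 57.0 · log₁₀(0.12637) = 57.0 × (-0.8983) = -51.21 mV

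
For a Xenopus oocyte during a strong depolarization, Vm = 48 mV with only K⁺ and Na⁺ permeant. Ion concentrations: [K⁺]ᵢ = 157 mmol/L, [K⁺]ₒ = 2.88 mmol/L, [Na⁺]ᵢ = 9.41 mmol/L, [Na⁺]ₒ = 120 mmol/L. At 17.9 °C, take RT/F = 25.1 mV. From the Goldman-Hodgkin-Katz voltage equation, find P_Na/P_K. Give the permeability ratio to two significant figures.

Let α = P_Na/P_K. GHK: Vm = 25.1·ln[(Kₒ + α·Naₒ)/(Kᵢ + α·Naᵢ)].
e^(Vm/25.1) = e^(48.0/25.1) = 6.769
So 6.769·(Kᵢ + α·Naᵢ) = Kₒ + α·Naₒ → α = (6.769·157.0 − 2.88) / (120.0 − 6.769·9.41)
α = (1063 − 2.88) / (120.0 − 63.7) = 1060/56.3 = 18.82

19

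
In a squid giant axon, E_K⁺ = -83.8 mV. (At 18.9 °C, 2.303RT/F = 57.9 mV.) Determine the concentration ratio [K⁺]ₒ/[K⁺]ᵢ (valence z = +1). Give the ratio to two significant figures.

log₁₀([out]/[in]) = E·z/(57.9) = -83.8 × 1 / 57.9 = -1.4473
[out]/[in] = 10^(-1.4473) = 0.0357

0.036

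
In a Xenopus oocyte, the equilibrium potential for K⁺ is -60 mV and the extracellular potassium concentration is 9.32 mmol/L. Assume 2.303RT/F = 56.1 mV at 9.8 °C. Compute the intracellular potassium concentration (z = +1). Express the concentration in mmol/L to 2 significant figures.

110 mmol/L

Nernst: E = (56.1/1) · log₁₀([out]/[in]), so log₁₀([out]/[in]) = -60.0 × 1 / 56.1 = -1.0695.
[out]/[in] = 10^(-1.0695) = 0.08521.
[in] = 9.32 / 0.08521 = 109.4 mmol/L.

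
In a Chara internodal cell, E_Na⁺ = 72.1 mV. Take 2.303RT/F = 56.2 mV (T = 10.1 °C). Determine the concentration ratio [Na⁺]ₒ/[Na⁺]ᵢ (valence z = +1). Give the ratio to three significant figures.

19.2

log₁₀([out]/[in]) = E·z/(56.2) = 72.1 × 1 / 56.2 = 1.2829
[out]/[in] = 10^(1.2829) = 19.18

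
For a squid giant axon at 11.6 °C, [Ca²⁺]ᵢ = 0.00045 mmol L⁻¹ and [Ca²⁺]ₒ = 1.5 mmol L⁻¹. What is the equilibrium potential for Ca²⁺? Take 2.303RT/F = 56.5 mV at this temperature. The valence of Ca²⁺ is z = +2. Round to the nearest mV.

100 mV

E = (56.5/z) · log₁₀([Ca²⁺]_out/[Ca²⁺]_in) with z = +2.
= (56.5/2) · log₁₀(1.5/0.00045) = 28.25 · log₁₀(3333)
= 28.25 · (3.5229) = 99.52 mV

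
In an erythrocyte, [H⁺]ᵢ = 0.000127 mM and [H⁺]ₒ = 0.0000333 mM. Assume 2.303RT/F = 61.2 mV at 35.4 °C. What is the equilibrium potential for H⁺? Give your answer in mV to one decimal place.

-35.6 mV

E = (61.2/z) · log₁₀([H⁺]_out/[H⁺]_in) with z = +1.
= (61.2/1) · log₁₀(0.0000333/0.000127) = 61.20 · log₁₀(0.2622)
= 61.20 · (-0.5814) = -35.58 mV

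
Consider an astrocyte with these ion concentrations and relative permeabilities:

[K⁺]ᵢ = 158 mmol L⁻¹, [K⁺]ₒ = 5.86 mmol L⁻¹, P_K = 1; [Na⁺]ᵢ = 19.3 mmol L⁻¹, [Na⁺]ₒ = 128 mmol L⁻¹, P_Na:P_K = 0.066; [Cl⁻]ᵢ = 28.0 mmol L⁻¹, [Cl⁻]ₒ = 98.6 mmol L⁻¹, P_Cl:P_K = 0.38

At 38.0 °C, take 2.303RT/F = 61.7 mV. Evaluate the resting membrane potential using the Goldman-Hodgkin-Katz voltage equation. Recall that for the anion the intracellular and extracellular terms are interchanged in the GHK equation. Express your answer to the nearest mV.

-55 mV

Vm = 61.7 · log₁₀[(Σ P·[cation]ₒ + Σ P·[anion]ᵢ) / (Σ P·[cation]ᵢ + Σ P·[anion]ₒ)]
Numerator = 1×5.86 + 0.066×128 + 0.38×28.0 = 24.95
Denominator = 1×158 + 0.066×19.3 + 0.38×98.6 = 196.7
Vm = 61.7 · log₁₀(0.12681) = 61.7 × (-0.8969) = -55.34 mV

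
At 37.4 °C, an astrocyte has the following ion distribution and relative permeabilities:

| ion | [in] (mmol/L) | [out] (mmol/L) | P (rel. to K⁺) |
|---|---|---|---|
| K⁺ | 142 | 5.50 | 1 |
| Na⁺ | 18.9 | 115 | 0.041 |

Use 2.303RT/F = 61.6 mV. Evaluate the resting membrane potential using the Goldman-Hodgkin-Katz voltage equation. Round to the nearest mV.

Vm = 61.6 · log₁₀[(Σ P·[cation]ₒ + Σ P·[anion]ᵢ) / (Σ P·[cation]ᵢ + Σ P·[anion]ₒ)]
Numerator = 1×5.50 + 0.041×115 = 10.21
Denominator = 1×142 + 0.041×18.9 = 142.8
Vm = 61.6 · log₁₀(0.071546) = 61.6 × (-1.1454) = -70.56 mV

-71 mV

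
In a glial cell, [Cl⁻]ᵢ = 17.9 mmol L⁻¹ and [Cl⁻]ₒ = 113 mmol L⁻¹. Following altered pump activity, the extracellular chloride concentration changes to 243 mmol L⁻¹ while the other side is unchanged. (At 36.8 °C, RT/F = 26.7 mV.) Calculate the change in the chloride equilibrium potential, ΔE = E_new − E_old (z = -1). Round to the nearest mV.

E_old = (26.7/-1)·ln(113/17.9) = -49.20 mV
E_new = (26.7/-1)·ln(243/17.9) = -69.64 mV
ΔE = -69.64 − (-49.20) = -20.44 mV

-20 mV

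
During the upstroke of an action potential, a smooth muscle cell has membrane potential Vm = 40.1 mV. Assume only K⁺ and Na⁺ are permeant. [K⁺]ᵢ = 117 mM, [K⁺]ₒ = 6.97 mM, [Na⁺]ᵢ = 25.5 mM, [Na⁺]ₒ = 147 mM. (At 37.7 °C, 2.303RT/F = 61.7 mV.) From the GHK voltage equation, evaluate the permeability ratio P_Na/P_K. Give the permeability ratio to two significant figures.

16

Let α = P_Na/P_K. GHK: Vm = 61.7·log₁₀[(Kₒ + α·Naₒ)/(Kᵢ + α·Naᵢ)].
10^(Vm/61.7) = 10^(40.1/61.7) = 4.466
So 4.466·(Kᵢ + α·Naᵢ) = Kₒ + α·Naₒ → α = (4.466·117.0 − 6.97) / (147.0 − 4.466·25.5)
α = (522.5 − 6.97) / (147.0 − 113.9) = 515.6/33.12 = 15.57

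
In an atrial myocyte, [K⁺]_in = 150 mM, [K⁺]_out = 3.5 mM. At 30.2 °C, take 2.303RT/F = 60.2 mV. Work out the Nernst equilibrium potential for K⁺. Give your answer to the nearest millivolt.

E = (60.2/z) · log₁₀([K⁺]_out/[K⁺]_in) with z = +1.
= (60.2/1) · log₁₀(3.5/150) = 60.20 · log₁₀(0.02333)
= 60.20 · (-1.6320) = -98.25 mV

-98 mV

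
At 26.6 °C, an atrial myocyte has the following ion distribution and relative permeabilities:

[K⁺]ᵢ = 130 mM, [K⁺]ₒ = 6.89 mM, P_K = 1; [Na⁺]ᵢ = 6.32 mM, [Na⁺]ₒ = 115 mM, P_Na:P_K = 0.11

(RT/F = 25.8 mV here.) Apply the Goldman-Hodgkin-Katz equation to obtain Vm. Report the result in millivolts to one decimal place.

Vm = 25.8 · ln[(Σ P·[cation]ₒ + Σ P·[anion]ᵢ) / (Σ P·[cation]ᵢ + Σ P·[anion]ₒ)]
Numerator = 1×6.89 + 0.11×115 = 19.54
Denominator = 1×130 + 0.11×6.32 = 130.7
Vm = 25.8 · ln(0.14951) = 25.8 × (-1.9004) = -49.03 mV

-49.0 mV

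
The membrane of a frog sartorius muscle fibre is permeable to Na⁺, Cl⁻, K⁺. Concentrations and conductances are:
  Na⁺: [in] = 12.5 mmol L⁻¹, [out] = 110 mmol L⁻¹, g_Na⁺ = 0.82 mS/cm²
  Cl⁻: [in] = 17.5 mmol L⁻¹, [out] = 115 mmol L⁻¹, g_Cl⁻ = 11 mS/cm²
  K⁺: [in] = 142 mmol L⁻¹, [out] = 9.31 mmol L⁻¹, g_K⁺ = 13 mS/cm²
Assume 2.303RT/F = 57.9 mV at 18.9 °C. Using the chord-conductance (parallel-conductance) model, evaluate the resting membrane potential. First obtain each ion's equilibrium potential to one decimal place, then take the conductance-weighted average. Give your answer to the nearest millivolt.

E_Na⁺ = (57.9/1)·log₁₀(110/12.5) = 54.7 mV
E_Cl⁻ = (57.9/-1)·log₁₀(115/17.5) = -47.3 mV
E_K⁺ = (57.9/1)·log₁₀(9.31/142) = -68.5 mV
Vm = (Σ gᵢEᵢ)/(Σ gᵢ) = (0.82·54.7 + 11·-47.3 + 13·-68.5) / (0.82 + 11 + 13)
= -1365.95 / 24.82 = -55.03 mV

-55 mV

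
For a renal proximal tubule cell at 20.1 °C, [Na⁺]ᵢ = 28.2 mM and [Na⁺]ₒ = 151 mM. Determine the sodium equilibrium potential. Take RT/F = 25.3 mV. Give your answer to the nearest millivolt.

42 mV

E = (25.3/z) · ln([Na⁺]_out/[Na⁺]_in) with z = +1.
= (25.3/1) · ln(151/28.2) = 25.30 · ln(5.355)
= 25.30 · (1.6780) = 42.45 mV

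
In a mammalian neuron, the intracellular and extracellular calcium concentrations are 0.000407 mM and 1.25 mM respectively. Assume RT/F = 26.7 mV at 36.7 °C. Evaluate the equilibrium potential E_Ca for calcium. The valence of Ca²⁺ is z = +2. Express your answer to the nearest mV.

E = (26.7/z) · ln([Ca²⁺]_out/[Ca²⁺]_in) with z = +2.
= (26.7/2) · ln(1.25/0.000407) = 13.35 · ln(3071)
= 13.35 · (8.0298) = 107.20 mV

107 mV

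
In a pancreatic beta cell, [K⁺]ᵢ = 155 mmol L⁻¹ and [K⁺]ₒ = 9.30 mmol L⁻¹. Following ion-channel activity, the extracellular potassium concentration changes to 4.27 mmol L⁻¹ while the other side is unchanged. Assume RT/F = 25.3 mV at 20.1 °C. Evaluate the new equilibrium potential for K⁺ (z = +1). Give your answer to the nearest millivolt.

After the shift: [K⁺]_out = 4.27, [K⁺]_in = 155 mmol L⁻¹.
E_new = (25.3/1)·ln(4.27/155) = 25.30 · (-3.5918) = -90.87 mV

-91 mV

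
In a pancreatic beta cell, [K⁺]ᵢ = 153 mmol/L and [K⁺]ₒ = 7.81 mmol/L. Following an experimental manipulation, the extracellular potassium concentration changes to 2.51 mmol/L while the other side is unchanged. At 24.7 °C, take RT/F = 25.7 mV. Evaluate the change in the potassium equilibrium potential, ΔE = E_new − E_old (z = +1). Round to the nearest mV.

E_old = (25.7/1)·ln(7.81/153) = -76.46 mV
E_new = (25.7/1)·ln(2.51/153) = -105.63 mV
ΔE = -105.63 − (-76.46) = -29.17 mV

-29 mV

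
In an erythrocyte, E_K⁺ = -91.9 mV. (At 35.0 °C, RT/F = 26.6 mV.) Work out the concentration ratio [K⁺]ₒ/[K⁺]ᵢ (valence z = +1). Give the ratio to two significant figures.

0.032

ln([out]/[in]) = E·z/(26.6) = -91.9 × 1 / 26.6 = -3.4549
[out]/[in] = e^(-3.4549) = 0.03159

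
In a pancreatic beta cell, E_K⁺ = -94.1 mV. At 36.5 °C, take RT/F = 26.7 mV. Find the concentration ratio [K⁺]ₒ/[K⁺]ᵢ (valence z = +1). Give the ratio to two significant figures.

0.029

ln([out]/[in]) = E·z/(26.7) = -94.1 × 1 / 26.7 = -3.5243
[out]/[in] = e^(-3.5243) = 0.02947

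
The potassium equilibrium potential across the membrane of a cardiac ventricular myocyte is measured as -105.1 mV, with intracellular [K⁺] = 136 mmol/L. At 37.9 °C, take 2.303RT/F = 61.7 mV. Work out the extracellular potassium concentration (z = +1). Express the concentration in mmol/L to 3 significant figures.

2.69 mmol/L

Nernst: E = (61.7/1) · log₁₀([out]/[in]), so log₁₀([out]/[in]) = -105.1 × 1 / 61.7 = -1.7034.
[out]/[in] = 10^(-1.7034) = 0.0198.
[out] = 0.0198 × 136 = 2.692 mmol/L.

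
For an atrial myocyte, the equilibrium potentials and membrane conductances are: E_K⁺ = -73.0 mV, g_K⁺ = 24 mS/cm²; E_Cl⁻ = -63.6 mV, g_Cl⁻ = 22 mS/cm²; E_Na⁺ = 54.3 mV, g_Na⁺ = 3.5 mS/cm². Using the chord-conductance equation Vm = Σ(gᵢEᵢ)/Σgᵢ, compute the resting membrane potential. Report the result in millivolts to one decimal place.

-59.8 mV

Σ gᵢEᵢ = 24·(-73.0) + 22·(-63.6) + 3.5·(54.3) = -2961.15
Σ gᵢ = 24 + 22 + 3.5 = 49.5
Vm = -2961.15 / 49.5 = -59.82 mV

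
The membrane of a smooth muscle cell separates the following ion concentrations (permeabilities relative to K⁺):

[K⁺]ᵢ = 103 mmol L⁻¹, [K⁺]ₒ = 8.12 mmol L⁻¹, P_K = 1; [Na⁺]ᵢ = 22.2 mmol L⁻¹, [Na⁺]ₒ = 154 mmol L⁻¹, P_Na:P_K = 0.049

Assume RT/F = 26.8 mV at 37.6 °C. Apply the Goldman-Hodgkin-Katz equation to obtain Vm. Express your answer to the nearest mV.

Vm = 26.8 · ln[(Σ P·[cation]ₒ + Σ P·[anion]ᵢ) / (Σ P·[cation]ᵢ + Σ P·[anion]ₒ)]
Numerator = 1×8.12 + 0.049×154 = 15.67
Denominator = 1×103 + 0.049×22.2 = 104.1
Vm = 26.8 · ln(0.15051) = 26.8 × (-1.8937) = -50.75 mV

-51 mV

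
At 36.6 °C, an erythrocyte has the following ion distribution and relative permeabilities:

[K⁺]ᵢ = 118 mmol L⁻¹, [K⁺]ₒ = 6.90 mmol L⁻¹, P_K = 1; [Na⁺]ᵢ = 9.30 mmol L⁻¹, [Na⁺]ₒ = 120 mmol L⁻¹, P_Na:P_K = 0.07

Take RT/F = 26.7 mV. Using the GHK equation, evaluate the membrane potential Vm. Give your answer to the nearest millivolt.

-55 mV

Vm = 26.7 · ln[(Σ P·[cation]ₒ + Σ P·[anion]ᵢ) / (Σ P·[cation]ᵢ + Σ P·[anion]ₒ)]
Numerator = 1×6.90 + 0.07×120 = 15.3
Denominator = 1×118 + 0.07×9.30 = 118.7
Vm = 26.7 · ln(0.12895) = 26.7 × (-2.0483) = -54.69 mV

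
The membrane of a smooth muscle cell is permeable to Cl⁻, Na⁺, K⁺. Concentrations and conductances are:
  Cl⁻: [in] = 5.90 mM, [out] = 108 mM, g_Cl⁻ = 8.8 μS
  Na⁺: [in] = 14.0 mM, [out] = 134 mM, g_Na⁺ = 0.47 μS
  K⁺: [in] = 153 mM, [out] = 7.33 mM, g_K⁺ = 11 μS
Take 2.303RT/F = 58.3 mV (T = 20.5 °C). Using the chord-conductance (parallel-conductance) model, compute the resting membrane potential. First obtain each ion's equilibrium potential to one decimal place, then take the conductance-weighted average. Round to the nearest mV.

E_Cl⁻ = (58.3/-1)·log₁₀(108/5.90) = -73.6 mV
E_Na⁺ = (58.3/1)·log₁₀(134/14.0) = 57.2 mV
E_K⁺ = (58.3/1)·log₁₀(7.33/153) = -76.9 mV
Vm = (Σ gᵢEᵢ)/(Σ gᵢ) = (8.8·-73.6 + 0.47·57.2 + 11·-76.9) / (8.8 + 0.47 + 11)
= -1466.70 / 20.27 = -72.36 mV

-72 mV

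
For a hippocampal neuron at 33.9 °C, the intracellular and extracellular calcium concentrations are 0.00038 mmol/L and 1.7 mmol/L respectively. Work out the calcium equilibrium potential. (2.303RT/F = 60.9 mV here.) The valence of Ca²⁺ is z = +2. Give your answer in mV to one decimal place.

111.2 mV

E = (60.9/z) · log₁₀([Ca²⁺]_out/[Ca²⁺]_in) with z = +2.
= (60.9/2) · log₁₀(1.7/0.00038) = 30.45 · log₁₀(4474)
= 30.45 · (3.6507) = 111.16 mV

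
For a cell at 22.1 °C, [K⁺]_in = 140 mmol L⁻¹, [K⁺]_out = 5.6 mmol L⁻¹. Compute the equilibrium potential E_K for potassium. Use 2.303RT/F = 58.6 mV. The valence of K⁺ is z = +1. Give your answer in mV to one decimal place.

-81.9 mV

E = (58.6/z) · log₁₀([K⁺]_out/[K⁺]_in) with z = +1.
= (58.6/1) · log₁₀(5.6/140) = 58.60 · log₁₀(0.04)
= 58.60 · (-1.3979) = -81.92 mV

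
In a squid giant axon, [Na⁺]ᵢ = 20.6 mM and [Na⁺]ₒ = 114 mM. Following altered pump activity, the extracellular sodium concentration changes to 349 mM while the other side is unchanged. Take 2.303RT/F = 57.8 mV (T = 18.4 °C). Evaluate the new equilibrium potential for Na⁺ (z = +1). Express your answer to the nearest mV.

71 mV

After the shift: [Na⁺]_out = 349, [Na⁺]_in = 20.6 mM.
E_new = (57.8/1)·log₁₀(349/20.6) = 57.80 · (1.2290) = 71.03 mV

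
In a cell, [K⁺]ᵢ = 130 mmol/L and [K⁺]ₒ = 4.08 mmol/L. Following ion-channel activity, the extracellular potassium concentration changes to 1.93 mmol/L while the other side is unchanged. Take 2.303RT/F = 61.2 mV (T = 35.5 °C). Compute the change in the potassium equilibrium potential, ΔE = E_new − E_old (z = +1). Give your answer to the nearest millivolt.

E_old = (61.2/1)·log₁₀(4.08/130) = -92.00 mV
E_new = (61.2/1)·log₁₀(1.93/130) = -111.90 mV
ΔE = -111.90 − (-92.00) = -19.90 mV

-20 mV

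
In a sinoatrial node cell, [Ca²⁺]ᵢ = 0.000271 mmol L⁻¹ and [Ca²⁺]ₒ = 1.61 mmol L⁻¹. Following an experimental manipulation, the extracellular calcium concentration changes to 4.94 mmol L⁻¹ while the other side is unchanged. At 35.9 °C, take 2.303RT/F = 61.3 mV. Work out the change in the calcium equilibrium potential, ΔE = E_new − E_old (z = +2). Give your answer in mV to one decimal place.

E_old = (61.3/2)·log₁₀(1.61/0.000271) = 115.67 mV
E_new = (61.3/2)·log₁₀(4.94/0.000271) = 130.59 mV
ΔE = 130.59 − (115.67) = 14.92 mV

14.9 mV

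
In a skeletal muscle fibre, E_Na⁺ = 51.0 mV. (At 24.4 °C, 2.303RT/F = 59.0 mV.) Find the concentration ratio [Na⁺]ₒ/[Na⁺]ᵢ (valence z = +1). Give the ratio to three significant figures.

log₁₀([out]/[in]) = E·z/(59.0) = 51.0 × 1 / 59.0 = 0.8644
[out]/[in] = 10^(0.8644) = 7.318

7.32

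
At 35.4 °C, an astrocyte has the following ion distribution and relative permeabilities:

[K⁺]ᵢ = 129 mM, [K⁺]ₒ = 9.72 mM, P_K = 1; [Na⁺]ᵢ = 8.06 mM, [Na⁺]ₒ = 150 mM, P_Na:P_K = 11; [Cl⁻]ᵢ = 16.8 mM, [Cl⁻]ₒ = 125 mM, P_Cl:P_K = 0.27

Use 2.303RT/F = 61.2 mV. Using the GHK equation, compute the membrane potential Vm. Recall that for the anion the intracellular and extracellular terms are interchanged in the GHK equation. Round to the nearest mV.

50 mV

Vm = 61.2 · log₁₀[(Σ P·[cation]ₒ + Σ P·[anion]ᵢ) / (Σ P·[cation]ᵢ + Σ P·[anion]ₒ)]
Numerator = 1×9.72 + 11×150 + 0.27×16.8 = 1664
Denominator = 1×129 + 11×8.06 + 0.27×125 = 251.4
Vm = 61.2 · log₁₀(6.6197) = 61.2 × (0.8208) = 50.24 mV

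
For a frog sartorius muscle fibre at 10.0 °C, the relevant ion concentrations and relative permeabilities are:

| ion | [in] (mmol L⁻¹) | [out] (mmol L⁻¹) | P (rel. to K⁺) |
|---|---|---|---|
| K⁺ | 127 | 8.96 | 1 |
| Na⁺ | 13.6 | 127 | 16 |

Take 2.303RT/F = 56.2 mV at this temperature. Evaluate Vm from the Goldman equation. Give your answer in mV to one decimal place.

43.4 mV

Vm = 56.2 · log₁₀[(Σ P·[cation]ₒ + Σ P·[anion]ᵢ) / (Σ P·[cation]ᵢ + Σ P·[anion]ₒ)]
Numerator = 1×8.96 + 16×127 = 2041
Denominator = 1×127 + 16×13.6 = 344.6
Vm = 56.2 · log₁₀(5.9227) = 56.2 × (0.7725) = 43.42 mV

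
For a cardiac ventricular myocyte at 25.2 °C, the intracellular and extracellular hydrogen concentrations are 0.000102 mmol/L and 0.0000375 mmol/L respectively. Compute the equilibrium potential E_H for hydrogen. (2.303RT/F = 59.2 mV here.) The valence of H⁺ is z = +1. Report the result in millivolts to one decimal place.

E = (59.2/z) · log₁₀([H⁺]_out/[H⁺]_in) with z = +1.
= (59.2/1) · log₁₀(0.0000375/0.000102) = 59.20 · log₁₀(0.3676)
= 59.20 · (-0.4346) = -25.73 mV

-25.7 mV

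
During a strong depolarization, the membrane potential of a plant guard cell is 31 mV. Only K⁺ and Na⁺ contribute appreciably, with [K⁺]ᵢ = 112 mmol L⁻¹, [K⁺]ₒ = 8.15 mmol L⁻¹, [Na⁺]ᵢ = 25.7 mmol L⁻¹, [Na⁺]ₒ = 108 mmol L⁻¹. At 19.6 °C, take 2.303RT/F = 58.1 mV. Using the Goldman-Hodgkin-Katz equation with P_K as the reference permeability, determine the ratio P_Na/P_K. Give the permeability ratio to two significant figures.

19

Let α = P_Na/P_K. GHK: Vm = 58.1·log₁₀[(Kₒ + α·Naₒ)/(Kᵢ + α·Naᵢ)].
10^(Vm/58.1) = 10^(31.0/58.1) = 3.4164
So 3.4164·(Kᵢ + α·Naᵢ) = Kₒ + α·Naₒ → α = (3.4164·112.0 − 8.15) / (108.0 − 3.4164·25.7)
α = (382.6 − 8.15) / (108.0 − 87.8) = 374.5/20.2 = 18.54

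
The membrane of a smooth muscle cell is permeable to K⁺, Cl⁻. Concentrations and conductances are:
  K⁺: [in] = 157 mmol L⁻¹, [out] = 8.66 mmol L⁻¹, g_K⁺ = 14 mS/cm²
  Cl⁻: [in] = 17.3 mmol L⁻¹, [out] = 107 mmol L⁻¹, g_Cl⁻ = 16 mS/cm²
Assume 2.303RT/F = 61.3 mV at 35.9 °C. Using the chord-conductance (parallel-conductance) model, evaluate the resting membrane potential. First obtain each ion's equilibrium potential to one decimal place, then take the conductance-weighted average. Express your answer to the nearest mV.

-62 mV

E_K⁺ = (61.3/1)·log₁₀(8.66/157) = -77.1 mV
E_Cl⁻ = (61.3/-1)·log₁₀(107/17.3) = -48.5 mV
Vm = (Σ gᵢEᵢ)/(Σ gᵢ) = (14·-77.1 + 16·-48.5) / (14 + 16)
= -1855.40 / 30 = -61.85 mV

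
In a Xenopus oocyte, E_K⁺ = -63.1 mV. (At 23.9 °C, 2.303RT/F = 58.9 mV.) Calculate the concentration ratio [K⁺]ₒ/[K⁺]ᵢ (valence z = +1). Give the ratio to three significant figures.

log₁₀([out]/[in]) = E·z/(58.9) = -63.1 × 1 / 58.9 = -1.0713
[out]/[in] = 10^(-1.0713) = 0.08486

0.0849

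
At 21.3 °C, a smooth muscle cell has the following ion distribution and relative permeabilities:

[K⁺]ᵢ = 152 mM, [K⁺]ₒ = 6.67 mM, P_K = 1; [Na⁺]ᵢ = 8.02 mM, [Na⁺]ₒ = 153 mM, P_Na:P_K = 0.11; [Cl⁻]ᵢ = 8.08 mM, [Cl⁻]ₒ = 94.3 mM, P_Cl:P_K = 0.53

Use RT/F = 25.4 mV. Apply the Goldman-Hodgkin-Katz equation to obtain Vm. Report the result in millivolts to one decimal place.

Vm = 25.4 · ln[(Σ P·[cation]ₒ + Σ P·[anion]ᵢ) / (Σ P·[cation]ᵢ + Σ P·[anion]ₒ)]
Numerator = 1×6.67 + 0.11×153 + 0.53×8.08 = 27.78
Denominator = 1×152 + 0.11×8.02 + 0.53×94.3 = 202.9
Vm = 25.4 · ln(0.13695) = 25.4 × (-1.9881) = -50.50 mV

-50.5 mV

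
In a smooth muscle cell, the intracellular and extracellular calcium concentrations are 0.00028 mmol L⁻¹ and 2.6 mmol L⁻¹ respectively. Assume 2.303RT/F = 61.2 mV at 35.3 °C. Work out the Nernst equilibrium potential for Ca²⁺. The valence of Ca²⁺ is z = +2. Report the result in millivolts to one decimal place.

121.4 mV

E = (61.2/z) · log₁₀([Ca²⁺]_out/[Ca²⁺]_in) with z = +2.
= (61.2/2) · log₁₀(2.6/0.00028) = 30.60 · log₁₀(9286)
= 30.60 · (3.9678) = 121.42 mV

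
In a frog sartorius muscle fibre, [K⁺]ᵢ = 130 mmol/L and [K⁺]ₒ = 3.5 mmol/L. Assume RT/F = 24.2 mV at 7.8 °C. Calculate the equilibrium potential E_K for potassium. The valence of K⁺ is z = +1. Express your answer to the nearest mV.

-87 mV

E = (24.2/z) · ln([K⁺]_out/[K⁺]_in) with z = +1.
= (24.2/1) · ln(3.5/130) = 24.20 · ln(0.02692)
= 24.20 · (-3.6148) = -87.48 mV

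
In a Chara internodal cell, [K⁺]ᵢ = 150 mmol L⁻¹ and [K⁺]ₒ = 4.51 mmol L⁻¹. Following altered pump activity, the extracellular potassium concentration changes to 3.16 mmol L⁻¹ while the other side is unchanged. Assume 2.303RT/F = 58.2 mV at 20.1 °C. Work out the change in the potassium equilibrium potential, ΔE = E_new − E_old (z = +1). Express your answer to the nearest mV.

E_old = (58.2/1)·log₁₀(4.51/150) = -88.58 mV
E_new = (58.2/1)·log₁₀(3.16/150) = -97.57 mV
ΔE = -97.57 − (-88.58) = -8.99 mV

-9 mV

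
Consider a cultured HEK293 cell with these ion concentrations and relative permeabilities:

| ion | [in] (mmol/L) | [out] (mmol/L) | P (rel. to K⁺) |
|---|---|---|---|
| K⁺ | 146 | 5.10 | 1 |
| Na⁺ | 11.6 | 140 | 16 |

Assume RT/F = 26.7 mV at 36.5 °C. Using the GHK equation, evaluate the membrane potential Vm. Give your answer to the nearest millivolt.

Vm = 26.7 · ln[(Σ P·[cation]ₒ + Σ P·[anion]ᵢ) / (Σ P·[cation]ᵢ + Σ P·[anion]ₒ)]
Numerator = 1×5.10 + 16×140 = 2245
Denominator = 1×146 + 16×11.6 = 331.6
Vm = 26.7 · ln(6.7705) = 26.7 × (1.9126) = 51.07 mV

51 mV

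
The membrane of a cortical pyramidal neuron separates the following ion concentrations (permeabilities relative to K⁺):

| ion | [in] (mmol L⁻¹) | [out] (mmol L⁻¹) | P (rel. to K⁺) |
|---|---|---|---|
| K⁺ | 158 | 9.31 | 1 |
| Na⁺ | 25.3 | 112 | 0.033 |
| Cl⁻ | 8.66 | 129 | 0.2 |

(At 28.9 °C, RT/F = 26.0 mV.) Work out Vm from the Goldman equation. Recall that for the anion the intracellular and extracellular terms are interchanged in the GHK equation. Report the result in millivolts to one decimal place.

Vm = 26.0 · ln[(Σ P·[cation]ₒ + Σ P·[anion]ᵢ) / (Σ P·[cation]ᵢ + Σ P·[anion]ₒ)]
Numerator = 1×9.31 + 0.033×112 + 0.2×8.66 = 14.74
Denominator = 1×158 + 0.033×25.3 + 0.2×129 = 184.6
Vm = 26.0 · ln(0.079822) = 26.0 × (-2.5280) = -65.73 mV

-65.7 mV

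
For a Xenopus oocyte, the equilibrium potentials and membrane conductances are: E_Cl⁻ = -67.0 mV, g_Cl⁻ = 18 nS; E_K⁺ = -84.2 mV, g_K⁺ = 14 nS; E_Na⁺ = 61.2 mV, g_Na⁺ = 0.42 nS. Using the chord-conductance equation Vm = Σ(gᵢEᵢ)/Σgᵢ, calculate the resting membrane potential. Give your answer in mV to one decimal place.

-72.8 mV

Σ gᵢEᵢ = 18·(-67.0) + 14·(-84.2) + 0.42·(61.2) = -2359.10
Σ gᵢ = 18 + 14 + 0.42 = 32.42
Vm = -2359.10 / 32.42 = -72.77 mV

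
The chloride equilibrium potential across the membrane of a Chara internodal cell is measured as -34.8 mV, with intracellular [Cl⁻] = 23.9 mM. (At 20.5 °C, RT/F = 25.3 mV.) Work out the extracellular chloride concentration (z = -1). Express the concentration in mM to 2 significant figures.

Nernst: E = (25.3/-1) · ln([out]/[in]), so ln([out]/[in]) = -34.8 × -1 / 25.3 = 1.3755.
[out]/[in] = e^(1.3755) = 3.957.
[out] = 3.957 × 23.9 = 94.57 mM.

95 mM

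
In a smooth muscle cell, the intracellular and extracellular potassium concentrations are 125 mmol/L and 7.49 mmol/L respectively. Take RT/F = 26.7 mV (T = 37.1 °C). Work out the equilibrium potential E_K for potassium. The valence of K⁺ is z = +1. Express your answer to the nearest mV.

E = (26.7/z) · ln([K⁺]_out/[K⁺]_in) with z = +1.
= (26.7/1) · ln(7.49/125) = 26.70 · ln(0.05992)
= 26.70 · (-2.8147) = -75.15 mV

-75 mV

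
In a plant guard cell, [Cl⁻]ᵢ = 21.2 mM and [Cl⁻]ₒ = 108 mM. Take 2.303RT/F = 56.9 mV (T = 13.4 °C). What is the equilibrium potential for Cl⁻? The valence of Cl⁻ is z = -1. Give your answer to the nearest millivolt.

-40 mV

E = (56.9/z) · log₁₀([Cl⁻]_out/[Cl⁻]_in) with z = -1.
For an anion, dividing by z = -1 reverses the sign.
= (56.9/-1) · log₁₀(108/21.2) = -56.90 · log₁₀(5.094)
= -56.90 · (0.7071) = -40.23 mV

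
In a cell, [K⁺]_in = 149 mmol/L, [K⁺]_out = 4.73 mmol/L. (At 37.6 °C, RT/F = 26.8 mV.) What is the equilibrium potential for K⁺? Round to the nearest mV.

E = (26.8/z) · ln([K⁺]_out/[K⁺]_in) with z = +1.
= (26.8/1) · ln(4.73/149) = 26.80 · ln(0.03174)
= 26.80 · (-3.4500) = -92.46 mV

-92 mV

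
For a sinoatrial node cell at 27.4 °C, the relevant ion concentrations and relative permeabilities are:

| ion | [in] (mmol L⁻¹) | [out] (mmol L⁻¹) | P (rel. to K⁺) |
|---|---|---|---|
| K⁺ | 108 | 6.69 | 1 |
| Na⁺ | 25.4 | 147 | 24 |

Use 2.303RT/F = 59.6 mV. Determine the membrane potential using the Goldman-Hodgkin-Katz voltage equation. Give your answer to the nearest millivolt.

Vm = 59.6 · log₁₀[(Σ P·[cation]ₒ + Σ P·[anion]ᵢ) / (Σ P·[cation]ᵢ + Σ P·[anion]ₒ)]
Numerator = 1×6.69 + 24×147 = 3535
Denominator = 1×108 + 24×25.4 = 717.6
Vm = 59.6 · log₁₀(4.9257) = 59.6 × (0.6925) = 41.27 mV

41 mV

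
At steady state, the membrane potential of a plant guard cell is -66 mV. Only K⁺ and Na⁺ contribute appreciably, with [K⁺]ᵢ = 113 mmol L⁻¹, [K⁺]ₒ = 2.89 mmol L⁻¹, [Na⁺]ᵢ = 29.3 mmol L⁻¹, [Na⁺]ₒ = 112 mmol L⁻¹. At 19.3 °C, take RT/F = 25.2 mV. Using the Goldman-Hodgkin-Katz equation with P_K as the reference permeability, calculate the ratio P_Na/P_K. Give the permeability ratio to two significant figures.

Let α = P_Na/P_K. GHK: Vm = 25.2·ln[(Kₒ + α·Naₒ)/(Kᵢ + α·Naᵢ)].
e^(Vm/25.2) = e^(-66.0/25.2) = 0.072872
So 0.072872·(Kᵢ + α·Naᵢ) = Kₒ + α·Naₒ → α = (0.072872·113.0 − 2.89) / (112.0 − 0.072872·29.3)
α = (8.235 − 2.89) / (112.0 − 2.135) = 5.345/109.9 = 0.04865

0.049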